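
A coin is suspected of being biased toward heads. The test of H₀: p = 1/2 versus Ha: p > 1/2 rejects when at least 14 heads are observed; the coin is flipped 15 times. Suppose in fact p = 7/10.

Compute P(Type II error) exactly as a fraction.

Under the alternative p = 7/10, S ~ Binomial(15, 7/10); β is the probability the test does not reject, P(S < 14).
Summing C(15,j)·(7/10)^j·(3/10)^{15-j} for j = 0..13 gives 241183100052963/250000000000000.

241183100052963/250000000000000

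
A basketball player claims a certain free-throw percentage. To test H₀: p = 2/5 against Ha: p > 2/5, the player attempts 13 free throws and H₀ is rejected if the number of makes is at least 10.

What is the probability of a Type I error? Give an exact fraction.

Under H₀, K ~ Binomial(13, 2/5), and α = P(K ≥ 10).
Summing C(13,j)(2/5)^j(3/5)^{13−j} for j = 10,…,13 gives 1902592/244140625.

1902592/244140625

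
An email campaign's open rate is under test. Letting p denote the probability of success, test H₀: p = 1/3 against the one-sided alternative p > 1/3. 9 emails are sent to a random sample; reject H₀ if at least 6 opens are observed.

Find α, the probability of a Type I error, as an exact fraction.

835/19683

Under H₀, K ~ Binomial(9, 1/3), and α = P(K ≥ 6).
Adding the binomial terms for j = 6 through 9 with p = 1/3 yields 835/19683.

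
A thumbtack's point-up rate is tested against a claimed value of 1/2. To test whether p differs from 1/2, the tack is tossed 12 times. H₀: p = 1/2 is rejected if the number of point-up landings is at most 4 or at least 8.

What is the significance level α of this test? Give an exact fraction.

397/1024

α = P(Y ≤ 4 or Y ≥ 8 | p = 1/2), Y ~ Binomial(12, 1/2).
Each tail has probability (1 + 12 + 66 + 220 + 495)/4096; doubling gives α = 1588/4096 = 397/1024.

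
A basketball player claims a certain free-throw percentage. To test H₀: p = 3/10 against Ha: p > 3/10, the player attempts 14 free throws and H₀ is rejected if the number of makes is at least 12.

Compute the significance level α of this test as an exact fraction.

1265361021/50000000000000

The Type I error probability is α = P(X ≥ 12) computed under H₀, where X ~ Binomial(14, 3/10).
P(X ≥ 12) = Σ_{j=12}^{14} C(14,j)·(3/10)^j·(7/10)^{14-j} = 1265361021/50000000000000.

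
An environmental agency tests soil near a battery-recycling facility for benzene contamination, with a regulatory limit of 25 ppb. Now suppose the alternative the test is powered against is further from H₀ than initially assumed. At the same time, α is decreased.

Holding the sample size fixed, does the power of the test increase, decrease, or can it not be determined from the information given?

The first change alone would make β decrease; the second alone would make β increase. Which effect dominates depends on the magnitudes, which are not given.
Since power = 1 − β, the effect on power is likewise indeterminate.

Cannot be determined from the information given.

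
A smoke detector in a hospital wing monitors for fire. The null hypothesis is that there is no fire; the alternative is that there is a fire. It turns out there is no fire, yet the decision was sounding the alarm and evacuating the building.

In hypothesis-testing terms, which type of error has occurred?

'Sounding the alarm and evacuating the building' corresponds to rejecting H₀.
H₀ was rejected but H₀ is true — a Type I error (false positive).

Type I error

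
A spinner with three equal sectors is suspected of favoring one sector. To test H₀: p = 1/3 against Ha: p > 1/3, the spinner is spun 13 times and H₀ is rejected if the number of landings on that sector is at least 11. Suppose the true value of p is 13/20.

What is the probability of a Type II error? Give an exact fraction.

36323681060626281/40960000000000000

β = P(fail to reject H₀ | Ha true) = P(K ≤ 10 | p = 13/20), K ~ Binomial(13, 13/20).
Summing C(13,j)·(13/20)^j·(7/20)^{13-j} for j = 0..10 gives 36323681060626281/40960000000000000.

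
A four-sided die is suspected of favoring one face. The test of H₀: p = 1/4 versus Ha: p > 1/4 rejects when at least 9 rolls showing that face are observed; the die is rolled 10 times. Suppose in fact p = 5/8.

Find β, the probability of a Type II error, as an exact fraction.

A Type II error is failing to reject when Ha holds: with p = 5/8, β = P(K ≤ 8).
Adding the binomial probabilities P(K=0)+…+P(K=8) at p = 5/8 gives 1005382449/1073741824.

1005382449/1073741824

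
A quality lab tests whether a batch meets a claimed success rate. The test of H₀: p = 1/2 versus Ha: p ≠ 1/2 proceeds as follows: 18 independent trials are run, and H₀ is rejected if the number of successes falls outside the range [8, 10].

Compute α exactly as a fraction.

15751/32768

α = P(S ≤ 7 or S ≥ 11 | p = 1/2), S ~ Binomial(18, 1/2).
By symmetry, α = 2·P(S ≤ 7) = 2·(1 + 18 + 153 + 816 + 3060 + 8568 + 18564 + 31824)/262144 = 126008/262144 = 15751/32768.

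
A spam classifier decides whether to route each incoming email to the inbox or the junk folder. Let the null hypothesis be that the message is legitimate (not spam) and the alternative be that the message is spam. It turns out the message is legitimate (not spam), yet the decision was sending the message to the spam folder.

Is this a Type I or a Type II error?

Type I error

'Sending the message to the spam folder' corresponds to rejecting H₀.
H₀ was rejected but H₀ is true — a Type I error (false positive).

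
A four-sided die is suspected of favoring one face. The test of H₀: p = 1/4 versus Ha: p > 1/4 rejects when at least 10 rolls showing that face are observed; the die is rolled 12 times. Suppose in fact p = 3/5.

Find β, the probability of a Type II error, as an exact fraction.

44753744/48828125

β = P(fail to reject H₀ | Ha true) = P(K ≤ 9 | p = 3/5), K ~ Binomial(12, 3/5).
Adding the binomial probabilities P(K=0)+…+P(K=9) at p = 3/5 gives 44753744/48828125.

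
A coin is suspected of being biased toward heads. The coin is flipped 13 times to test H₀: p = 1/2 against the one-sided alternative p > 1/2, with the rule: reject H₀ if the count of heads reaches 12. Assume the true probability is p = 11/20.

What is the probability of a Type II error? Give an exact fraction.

β = P(fail to reject H₀ | Ha true) = P(S ≤ 11 | p = 11/20), S ~ Binomial(13, 11/20).
Adding the binomial probabilities P(S=0)+…+P(S=11) at p = 11/20 gives 636861571623279/640000000000000.

636861571623279/640000000000000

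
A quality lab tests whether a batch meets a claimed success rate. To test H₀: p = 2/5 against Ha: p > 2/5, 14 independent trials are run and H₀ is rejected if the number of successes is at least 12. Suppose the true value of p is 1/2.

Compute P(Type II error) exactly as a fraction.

8139/8192

A Type II error is failing to reject when Ha holds: with p = 1/2, β = P(K ≤ 11).
Summing C(14,j)·(1/2)^j·(1/2)^{14-j} for j = 0..11 gives 8139/8192.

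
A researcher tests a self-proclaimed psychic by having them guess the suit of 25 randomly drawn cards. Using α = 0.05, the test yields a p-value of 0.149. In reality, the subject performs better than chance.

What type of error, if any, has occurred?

Type II error

The conventional null hypothesis is that the subject is guessing at random (p = 1/4).
Since p = 0.149 ≥ α = 0.05, H₀ is not rejected.
H₀ is false (actually the subject performs better than chance).
Failing to reject a false H₀ is a Type II error.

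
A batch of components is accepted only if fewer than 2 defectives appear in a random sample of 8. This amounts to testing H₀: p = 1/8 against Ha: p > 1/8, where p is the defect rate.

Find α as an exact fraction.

4424071/16777216

α = P(reject H₀ | H₀ true) = P(X ≥ 2 | p = 1/8), X ~ Binomial(8, 1/8).
Computing the lower-tail complement: 1 − 12353145/16777216 = 4424071/16777216.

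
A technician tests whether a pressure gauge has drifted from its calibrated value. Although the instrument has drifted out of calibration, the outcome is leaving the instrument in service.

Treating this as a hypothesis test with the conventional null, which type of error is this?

Type II error

The null hypothesis here is that the instrument is correctly calibrated.
'Leaving the instrument in service' corresponds to failing to reject H₀.
H₀ was not rejected but H₀ is false — a Type II error (false negative).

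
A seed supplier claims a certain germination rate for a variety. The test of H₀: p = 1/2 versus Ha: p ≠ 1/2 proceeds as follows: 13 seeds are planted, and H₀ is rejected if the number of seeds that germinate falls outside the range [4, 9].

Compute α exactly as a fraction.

189/2048

α = P(X ≤ 3 or X ≥ 10 | p = 1/2), X ~ Binomial(13, 1/2).
Each tail has probability (1 + 13 + 78 + 286)/8192; doubling gives α = 756/8192 = 189/2048.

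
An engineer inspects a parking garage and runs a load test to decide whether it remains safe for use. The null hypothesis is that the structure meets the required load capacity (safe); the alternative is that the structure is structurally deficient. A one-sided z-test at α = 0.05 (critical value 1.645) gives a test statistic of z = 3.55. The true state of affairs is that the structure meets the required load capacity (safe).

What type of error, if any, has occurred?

Since z = 3.55 > z* = 1.645, H₀ is rejected.
H₀ is true (actually the structure meets the required load capacity (safe)).
Rejecting a true H₀ is a Type I error.

Type I error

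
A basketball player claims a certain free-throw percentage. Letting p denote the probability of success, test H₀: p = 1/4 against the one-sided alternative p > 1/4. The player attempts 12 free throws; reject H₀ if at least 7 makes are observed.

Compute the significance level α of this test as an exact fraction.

Under H₀, S ~ Binomial(12, 1/4), and α = P(S ≥ 7).
Summing C(12,j)(1/4)^j(3/4)^{12−j} for j = 7,…,12 gives 119561/8388608.

119561/8388608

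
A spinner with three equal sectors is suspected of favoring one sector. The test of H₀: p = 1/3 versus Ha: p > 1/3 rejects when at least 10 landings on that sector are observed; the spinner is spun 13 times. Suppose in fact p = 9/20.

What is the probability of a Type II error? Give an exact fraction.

β = P(fail to reject H₀ | Ha true) = P(S ≤ 9 | p = 9/20), S ~ Binomial(13, 9/20).
Equivalently, β = 1 − P(S ≥ 10) = 501584974994213/512000000000000.

501584974994213/512000000000000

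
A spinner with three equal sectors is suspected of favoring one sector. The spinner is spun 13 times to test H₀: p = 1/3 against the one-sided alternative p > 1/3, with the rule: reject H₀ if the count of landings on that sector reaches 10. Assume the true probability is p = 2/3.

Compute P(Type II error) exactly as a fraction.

A Type II error is failing to reject when Ha holds: with p = 2/3, β = P(X ≤ 9).
Equivalently, β = 1 − P(X ≥ 10) = 1080275/1594323.

1080275/1594323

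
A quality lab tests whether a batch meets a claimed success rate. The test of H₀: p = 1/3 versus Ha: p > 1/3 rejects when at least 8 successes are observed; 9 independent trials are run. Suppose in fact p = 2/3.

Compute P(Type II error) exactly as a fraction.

β = P(fail to reject H₀ | Ha true) = P(X ≤ 7 | p = 2/3), X ~ Binomial(9, 2/3).
Equivalently, β = 1 − P(X ≥ 8) = 16867/19683.

16867/19683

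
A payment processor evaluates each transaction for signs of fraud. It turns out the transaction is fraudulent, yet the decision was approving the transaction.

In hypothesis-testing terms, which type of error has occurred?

Type II error

The null hypothesis here is that the transaction is legitimate.
'Approving the transaction' corresponds to failing to reject H₀.
H₀ was not rejected but H₀ is false — a Type II error (false negative).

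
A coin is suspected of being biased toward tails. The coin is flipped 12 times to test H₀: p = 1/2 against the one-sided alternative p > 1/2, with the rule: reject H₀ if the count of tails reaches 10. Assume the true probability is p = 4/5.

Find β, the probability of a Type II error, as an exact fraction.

21565149/48828125

β = P(fail to reject H₀ | Ha true) = P(X ≤ 9 | p = 4/5), X ~ Binomial(12, 4/5).
Adding the binomial probabilities P(X=0)+…+P(X=9) at p = 4/5 gives 21565149/48828125.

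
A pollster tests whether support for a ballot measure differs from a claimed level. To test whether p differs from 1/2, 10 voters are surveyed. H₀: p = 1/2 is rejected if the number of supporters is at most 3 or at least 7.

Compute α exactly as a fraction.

11/32

α = P(Y ≤ 3 or Y ≥ 7 | p = 1/2), Y ~ Binomial(10, 1/2).
The two tails are symmetric, so α = 2·(1 + 10 + 45 + 120)/2^10 = 352/1024 = 11/32.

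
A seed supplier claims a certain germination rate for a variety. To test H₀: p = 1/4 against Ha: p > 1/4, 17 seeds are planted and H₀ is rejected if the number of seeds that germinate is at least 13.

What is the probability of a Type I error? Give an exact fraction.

3319/268435456

Under H₀, S ~ Binomial(17, 1/4), and α = P(S ≥ 13).
Adding the binomial terms for j = 13 through 17 with p = 1/4 yields 3319/268435456.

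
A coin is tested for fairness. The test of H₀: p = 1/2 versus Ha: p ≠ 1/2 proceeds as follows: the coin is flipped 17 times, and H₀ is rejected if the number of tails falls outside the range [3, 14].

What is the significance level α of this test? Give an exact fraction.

α = P(X ≤ 2 or X ≥ 15 | p = 1/2), X ~ Binomial(17, 1/2).
By symmetry, α = 2·P(X ≤ 2) = 2·(1 + 17 + 136)/131072 = 308/131072 = 77/32768.

77/32768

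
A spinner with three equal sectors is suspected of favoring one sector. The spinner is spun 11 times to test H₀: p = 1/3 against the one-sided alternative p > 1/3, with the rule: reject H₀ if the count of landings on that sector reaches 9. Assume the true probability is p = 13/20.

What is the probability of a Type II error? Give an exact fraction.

32762721984671/40960000000000

Under the alternative p = 13/20, S ~ Binomial(11, 13/20); β is the probability the test does not reject, P(S < 9).
Adding the binomial probabilities P(S=0)+…+P(S=8) at p = 13/20 gives 32762721984671/40960000000000.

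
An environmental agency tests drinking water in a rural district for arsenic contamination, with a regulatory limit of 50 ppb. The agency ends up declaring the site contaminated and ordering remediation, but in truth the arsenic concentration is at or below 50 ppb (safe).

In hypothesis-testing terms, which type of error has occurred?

Type I error

The null hypothesis here is that the arsenic concentration is at or below 50 ppb (safe).
'Declaring the site contaminated and ordering remediation' corresponds to rejecting H₀.
H₀ was rejected but H₀ is true — a Type I error (false positive).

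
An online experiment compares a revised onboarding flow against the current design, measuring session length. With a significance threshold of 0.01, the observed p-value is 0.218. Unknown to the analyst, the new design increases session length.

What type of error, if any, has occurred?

Type II error

The conventional null hypothesis is that the new design has no effect on session length.
Since p = 0.218 ≥ α = 0.01, H₀ is not rejected.
H₀ is false (actually the new design increases session length).
Failing to reject a false H₀ is a Type II error.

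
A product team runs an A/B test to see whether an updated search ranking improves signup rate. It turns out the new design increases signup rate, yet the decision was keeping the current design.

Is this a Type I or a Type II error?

The null hypothesis here is that the new design has no effect on signup rate.
'Keeping the current design' corresponds to failing to reject H₀.
H₀ was not rejected but H₀ is false — a Type II error (false negative).

Type II error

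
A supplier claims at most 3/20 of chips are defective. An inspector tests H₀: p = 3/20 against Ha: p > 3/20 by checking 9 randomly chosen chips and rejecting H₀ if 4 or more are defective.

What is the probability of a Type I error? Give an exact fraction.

Under H₀, S ~ Binomial(9, 3/20); the Type I error rate is P(S ≥ 4).
α = 1 − P(S ≤ 3) = 1 − 123656765987/128000000000 = 4343234013/128000000000.

4343234013/128000000000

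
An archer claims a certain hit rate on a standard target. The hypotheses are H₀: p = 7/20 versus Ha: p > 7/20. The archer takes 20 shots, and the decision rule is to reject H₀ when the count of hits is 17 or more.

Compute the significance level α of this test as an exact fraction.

α = P(reject H₀ | H₀ true) = P(Y ≥ 17 | p = 7/20), with Y ~ Binomial(20, 7/20).
Summing C(20,j)(7/20)^j(13/20)^{20−j} for j = 17,…,20 gives 637973598365478054631/104857600000000000000000000.

637973598365478054631/104857600000000000000000000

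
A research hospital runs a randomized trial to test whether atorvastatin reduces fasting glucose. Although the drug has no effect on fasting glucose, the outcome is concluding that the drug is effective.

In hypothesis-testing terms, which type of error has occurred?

The null hypothesis here is that the drug has no effect on fasting glucose.
'Concluding that the drug is effective' corresponds to rejecting H₀.
H₀ was rejected but H₀ is true — a Type I error (false positive).

Type I error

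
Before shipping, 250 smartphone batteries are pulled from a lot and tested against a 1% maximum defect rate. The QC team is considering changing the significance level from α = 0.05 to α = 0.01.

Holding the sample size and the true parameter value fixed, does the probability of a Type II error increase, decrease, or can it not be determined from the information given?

Tightening α shrinks the rejection region. When Ha holds, fewer sample outcomes clear the stricter threshold, so more fall in the acceptance region.

It increases.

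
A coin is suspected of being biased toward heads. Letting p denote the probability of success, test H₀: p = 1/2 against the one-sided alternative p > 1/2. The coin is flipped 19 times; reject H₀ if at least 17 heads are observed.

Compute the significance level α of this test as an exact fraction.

Under H₀, Y ~ Binomial(19, 1/2), and α = P(Y ≥ 17).
P(Y ≥ 17) = [C(19,17) + C(19,18) + C(19,19)] / 2^19 = (171 + 19 + 1) / 524288 = 191/524288.

191/524288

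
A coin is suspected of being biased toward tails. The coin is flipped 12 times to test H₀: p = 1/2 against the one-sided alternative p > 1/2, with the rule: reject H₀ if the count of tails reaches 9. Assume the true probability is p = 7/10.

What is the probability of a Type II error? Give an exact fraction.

101496845313/200000000000

β = P(fail to reject H₀ | Ha true) = P(Y ≤ 8 | p = 7/10), Y ~ Binomial(12, 7/10).
Summing C(12,j)·(7/10)^j·(3/10)^{12-j} for j = 0..8 gives 101496845313/200000000000.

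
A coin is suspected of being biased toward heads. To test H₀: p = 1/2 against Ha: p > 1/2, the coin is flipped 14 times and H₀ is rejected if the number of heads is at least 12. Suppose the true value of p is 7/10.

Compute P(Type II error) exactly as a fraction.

41958212136219/50000000000000

A Type II error is failing to reject when Ha holds: with p = 7/10, β = P(S ≤ 11).
Adding the binomial probabilities P(S=0)+…+P(S=11) at p = 7/10 gives 41958212136219/50000000000000.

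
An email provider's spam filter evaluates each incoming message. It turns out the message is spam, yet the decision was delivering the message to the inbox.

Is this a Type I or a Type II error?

Type II error

The null hypothesis here is that the message is legitimate (not spam).
'Delivering the message to the inbox' corresponds to failing to reject H₀.
H₀ was not rejected but H₀ is false — a Type II error (false negative).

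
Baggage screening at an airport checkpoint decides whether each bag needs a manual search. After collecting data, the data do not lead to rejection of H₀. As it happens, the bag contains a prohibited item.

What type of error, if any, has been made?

The conventional null hypothesis here is that the bag contains no prohibited items.
H₀ was not rejected, but H₀ is actually false.
Failing to reject a false null hypothesis is a Type II error (false negative).

Type II error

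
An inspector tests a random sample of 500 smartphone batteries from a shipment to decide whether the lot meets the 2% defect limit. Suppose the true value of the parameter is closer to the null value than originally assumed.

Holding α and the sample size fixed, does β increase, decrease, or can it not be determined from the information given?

A smaller departure from H₀ means the test statistic under Ha is distributed closer to where it would be under H₀; rejection becomes less likely.

It increases.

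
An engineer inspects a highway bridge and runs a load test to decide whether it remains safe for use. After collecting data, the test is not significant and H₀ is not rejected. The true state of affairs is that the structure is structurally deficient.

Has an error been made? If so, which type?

Type II error

The conventional null hypothesis here is that the structure meets the required load capacity (safe).
H₀ was not rejected, but H₀ is actually false.
Failing to reject a false null hypothesis is a Type II error (false negative).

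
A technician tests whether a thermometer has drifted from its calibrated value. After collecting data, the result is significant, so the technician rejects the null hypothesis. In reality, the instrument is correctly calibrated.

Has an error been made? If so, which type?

The conventional null hypothesis here is that the instrument is correctly calibrated.
H₀ was rejected, but H₀ is actually true.
Rejecting a true null hypothesis is a Type I error (false positive).

Type I error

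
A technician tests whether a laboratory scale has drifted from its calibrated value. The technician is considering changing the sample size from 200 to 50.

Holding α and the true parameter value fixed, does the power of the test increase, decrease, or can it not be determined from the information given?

Reducing n widens both sampling distributions, so the test has less ability to distinguish Ha from H₀.
Since power = 1 − β and β increases, power decreases.

It decreases.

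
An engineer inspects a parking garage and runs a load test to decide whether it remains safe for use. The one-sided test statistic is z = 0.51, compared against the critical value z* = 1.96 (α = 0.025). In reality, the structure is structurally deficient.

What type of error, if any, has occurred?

The conventional null hypothesis is that the structure meets the required load capacity (safe).
Since z = 0.51 ≤ z* = 1.96, H₀ is not rejected.
H₀ is false (actually the structure is structurally deficient).
Failing to reject a false H₀ is a Type II error.

Type II error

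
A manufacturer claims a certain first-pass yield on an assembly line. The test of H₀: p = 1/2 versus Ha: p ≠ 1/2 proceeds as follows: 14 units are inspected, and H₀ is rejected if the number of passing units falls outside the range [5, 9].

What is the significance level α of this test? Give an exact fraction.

1471/8192

α = P(X ≤ 4 or X ≥ 10 | p = 1/2), X ~ Binomial(14, 1/2).
The two tails are symmetric, so α = 2·(1 + 14 + 91 + 364 + 1001)/2^14 = 2942/16384 = 1471/8192.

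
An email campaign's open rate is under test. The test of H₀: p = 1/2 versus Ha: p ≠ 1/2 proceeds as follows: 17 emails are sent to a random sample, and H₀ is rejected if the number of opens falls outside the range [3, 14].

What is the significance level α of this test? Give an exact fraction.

77/32768

α = P(S ≤ 2 or S ≥ 15 | p = 1/2), S ~ Binomial(17, 1/2).
Each tail has probability (1 + 17 + 136)/131072; doubling gives α = 308/131072 = 77/32768.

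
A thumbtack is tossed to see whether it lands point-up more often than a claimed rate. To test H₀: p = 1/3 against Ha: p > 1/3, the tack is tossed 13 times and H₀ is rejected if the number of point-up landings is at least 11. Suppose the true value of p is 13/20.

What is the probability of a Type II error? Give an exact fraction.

36323681060626281/40960000000000000

A Type II error is failing to reject when Ha holds: with p = 13/20, β = P(K ≤ 10).
Adding the binomial probabilities P(K=0)+…+P(K=10) at p = 13/20 gives 36323681060626281/40960000000000000.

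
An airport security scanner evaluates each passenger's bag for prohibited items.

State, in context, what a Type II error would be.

With the conventional null hypothesis that the bag contains no prohibited items:
A Type II error is failing to reject H₀ when H₀ is false.
Here that means letting the bag through when actually the bag contains a prohibited item.

A Type II error would mean concluding that the bag contains no prohibited items (or at least failing to establish that the bag contains a prohibited item) when in fact the bag contains a prohibited item.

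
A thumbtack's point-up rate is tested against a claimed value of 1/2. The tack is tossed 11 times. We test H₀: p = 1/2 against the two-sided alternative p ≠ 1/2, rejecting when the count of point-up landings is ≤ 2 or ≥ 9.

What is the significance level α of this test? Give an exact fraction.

67/1024

The significance level is the null-hypothesis probability of the rejection region {≤2} ∪ {≥9}.
By symmetry, α = 2·P(Y ≤ 2) = 2·(1 + 11 + 55)/2048 = 134/2048 = 67/1024.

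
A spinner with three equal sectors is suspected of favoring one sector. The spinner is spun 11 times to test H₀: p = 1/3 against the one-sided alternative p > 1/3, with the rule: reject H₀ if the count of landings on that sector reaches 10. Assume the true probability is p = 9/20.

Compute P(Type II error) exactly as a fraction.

β = P(fail to reject H₀ | Ha true) = P(X ≤ 9 | p = 9/20), X ~ Binomial(11, 9/20).
Equivalently, β = 1 − P(X ≥ 10) = 20434671802787/20480000000000.

20434671802787/20480000000000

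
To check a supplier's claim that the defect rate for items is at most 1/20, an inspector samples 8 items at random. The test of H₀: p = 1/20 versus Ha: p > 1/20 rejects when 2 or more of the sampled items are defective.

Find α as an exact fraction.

1465463047/25600000000

α = P(reject H₀ | H₀ true) = P(K ≥ 2 | p = 1/20), K ~ Binomial(8, 1/20).
Via the complement, α = 1 − Σ_{j=0}^{1} C(8,j)(1/20)^j(19/20)^{8-j} = 1465463047/25600000000.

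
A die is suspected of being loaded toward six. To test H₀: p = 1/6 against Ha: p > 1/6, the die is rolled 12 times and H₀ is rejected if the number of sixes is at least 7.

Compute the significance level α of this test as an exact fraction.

468931/362797056

The Type I error probability is α = P(X ≥ 7) computed under H₀, where X ~ Binomial(12, 1/6).
Adding the binomial terms for j = 7 through 12 with p = 1/6 yields 468931/362797056.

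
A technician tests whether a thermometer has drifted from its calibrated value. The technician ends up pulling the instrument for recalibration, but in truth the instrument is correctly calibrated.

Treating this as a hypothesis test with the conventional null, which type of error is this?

Type I error

The null hypothesis here is that the instrument is correctly calibrated.
'Pulling the instrument for recalibration' corresponds to rejecting H₀.
H₀ was rejected but H₀ is true — a Type I error (false positive).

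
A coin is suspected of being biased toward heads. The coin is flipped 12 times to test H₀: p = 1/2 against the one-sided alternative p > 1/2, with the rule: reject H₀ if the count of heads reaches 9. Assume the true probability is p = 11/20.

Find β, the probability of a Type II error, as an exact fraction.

709043757719553/819200000000000

β = P(fail to reject H₀ | Ha true) = P(Y ≤ 8 | p = 11/20), Y ~ Binomial(12, 11/20).
Equivalently, β = 1 − P(Y ≥ 9) = 709043757719553/819200000000000.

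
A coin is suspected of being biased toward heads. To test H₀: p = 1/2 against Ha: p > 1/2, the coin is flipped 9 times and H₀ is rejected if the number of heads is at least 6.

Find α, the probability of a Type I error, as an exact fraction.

65/256

Under H₀, Y ~ Binomial(9, 1/2), and α = P(Y ≥ 6).
P(Y ≥ 6) = [C(9,6) + C(9,7) + C(9,8) + C(9,9)] / 2^9 = (84 + 36 + 9 + 1) / 512 = 130/512 = 65/256.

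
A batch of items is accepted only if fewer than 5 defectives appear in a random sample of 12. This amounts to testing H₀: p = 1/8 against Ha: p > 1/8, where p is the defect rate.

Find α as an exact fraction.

387766075/34359738368

The significance level is the probability, assuming p = 1/8, of seeing 5 or more defectives in 12 draws.
Via the complement, α = 1 − Σ_{j=0}^{4} C(12,j)(1/8)^j(7/8)^{12-j} = 387766075/34359738368.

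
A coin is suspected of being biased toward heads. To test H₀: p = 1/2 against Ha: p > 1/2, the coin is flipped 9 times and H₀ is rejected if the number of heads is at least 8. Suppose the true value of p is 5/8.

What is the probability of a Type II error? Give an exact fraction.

3803679/4194304

β = P(fail to reject H₀ | Ha true) = P(K ≤ 7 | p = 5/8), K ~ Binomial(9, 5/8).
Adding the binomial probabilities P(K=0)+…+P(K=7) at p = 5/8 gives 3803679/4194304.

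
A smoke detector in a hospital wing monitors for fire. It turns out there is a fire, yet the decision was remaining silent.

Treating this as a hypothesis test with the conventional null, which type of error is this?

Type II error

The null hypothesis here is that there is no fire.
'Remaining silent' corresponds to failing to reject H₀.
H₀ was not rejected but H₀ is false — a Type II error (false negative).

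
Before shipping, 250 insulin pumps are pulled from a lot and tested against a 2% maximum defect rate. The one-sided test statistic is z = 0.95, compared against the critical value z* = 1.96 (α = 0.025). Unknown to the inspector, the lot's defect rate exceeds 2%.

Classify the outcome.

Type II error

The conventional null hypothesis is that the lot's defect rate is 2% (within specification).
Since z = 0.95 ≤ z* = 1.96, H₀ is not rejected.
H₀ is false (actually the lot's defect rate exceeds 2%).
Failing to reject a false H₀ is a Type II error.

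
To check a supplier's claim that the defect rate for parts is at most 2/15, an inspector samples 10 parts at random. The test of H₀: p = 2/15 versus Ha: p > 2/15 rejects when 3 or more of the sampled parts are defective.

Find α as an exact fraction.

α = P(reject H₀ | H₀ true) = P(X ≥ 3 | p = 2/15), X ~ Binomial(10, 2/15).
α = 1 − P(X ≤ 2) = 1 − 165593336363/192216796875 = 26623460512/192216796875.

26623460512/192216796875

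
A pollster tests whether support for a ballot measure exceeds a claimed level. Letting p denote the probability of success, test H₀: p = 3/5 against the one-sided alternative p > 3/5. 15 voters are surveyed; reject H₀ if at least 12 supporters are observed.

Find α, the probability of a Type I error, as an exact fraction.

α = P(reject H₀ | H₀ true) = P(Y ≥ 12 | p = 3/5), with Y ~ Binomial(15, 3/5).
Summing C(15,j)(3/5)^j(2/5)^{15−j} for j = 12,…,15 gives 2761898877/30517578125.

2761898877/30517578125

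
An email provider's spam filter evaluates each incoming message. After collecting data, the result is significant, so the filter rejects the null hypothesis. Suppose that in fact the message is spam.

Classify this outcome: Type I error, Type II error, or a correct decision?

No error — this is a correct decision.

The conventional null hypothesis here is that the message is legitimate (not spam).
The test rejected a false H₀ — the decision matches the true state.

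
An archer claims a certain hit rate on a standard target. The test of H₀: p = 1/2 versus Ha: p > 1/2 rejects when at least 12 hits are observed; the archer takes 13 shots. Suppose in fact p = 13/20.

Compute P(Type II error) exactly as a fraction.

A Type II error is failing to reject when Ha holds: with p = 13/20, β = P(Y ≤ 11).
Summing C(13,j)·(13/20)^j·(7/20)^{13-j} for j = 0..11 gives 9937124893407747/10240000000000000.

9937124893407747/10240000000000000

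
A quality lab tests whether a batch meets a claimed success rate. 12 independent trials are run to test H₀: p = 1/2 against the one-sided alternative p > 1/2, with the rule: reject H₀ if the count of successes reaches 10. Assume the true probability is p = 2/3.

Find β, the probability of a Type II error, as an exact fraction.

435185/531441

Under the alternative p = 2/3, K ~ Binomial(12, 2/3); β is the probability the test does not reject, P(K < 10).
Summing C(12,j)·(2/3)^j·(1/3)^{12-j} for j = 0..9 gives 435185/531441.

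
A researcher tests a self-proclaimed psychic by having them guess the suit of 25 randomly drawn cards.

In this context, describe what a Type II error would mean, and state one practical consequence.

A Type II error would mean concluding that the subject is guessing at random (p = 1/4) (or at least failing to establish that the subject performs better than chance) when in fact the subject performs better than chance. Consequence: genuine ability (if it existed) would go unrecognized.

With the conventional null hypothesis that the subject is guessing at random (p = 1/4):
A Type II error is failing to reject H₀ when H₀ is false.
Here that means concluding there is no evidence of ability when actually the subject performs better than chance.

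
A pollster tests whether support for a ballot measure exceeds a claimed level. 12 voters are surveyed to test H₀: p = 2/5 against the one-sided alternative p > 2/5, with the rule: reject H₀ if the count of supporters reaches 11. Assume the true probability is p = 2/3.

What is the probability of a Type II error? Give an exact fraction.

Under the alternative p = 2/3, K ~ Binomial(12, 2/3); β is the probability the test does not reject, P(K < 11).
Equivalently, β = 1 − P(K ≥ 11) = 502769/531441.

502769/531441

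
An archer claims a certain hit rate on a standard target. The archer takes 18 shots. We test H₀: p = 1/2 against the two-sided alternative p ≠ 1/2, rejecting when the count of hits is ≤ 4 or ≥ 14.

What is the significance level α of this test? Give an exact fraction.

253/8192

The significance level is the null-hypothesis probability of the rejection region {≤4} ∪ {≥14}.
Each tail has probability (1 + 18 + 153 + 816 + 3060)/262144; doubling gives α = 8096/262144 = 253/8192.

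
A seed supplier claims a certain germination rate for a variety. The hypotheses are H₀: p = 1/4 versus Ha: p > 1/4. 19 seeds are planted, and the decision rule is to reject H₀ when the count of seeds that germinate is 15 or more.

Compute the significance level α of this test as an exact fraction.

α = P(reject H₀ | H₀ true) = P(K ≥ 15 | p = 1/4), with K ~ Binomial(19, 1/4).
P(K ≥ 15) = Σ_{j=15}^{19} C(19,j)·(1/4)^j·(3/4)^{19-j} = 85429/68719476736.

85429/68719476736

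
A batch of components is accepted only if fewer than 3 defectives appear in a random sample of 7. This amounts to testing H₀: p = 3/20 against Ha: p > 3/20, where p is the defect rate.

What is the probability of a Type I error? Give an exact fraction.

α = P(reject H₀ | H₀ true) = P(K ≥ 3 | p = 3/20), K ~ Binomial(7, 3/20).
α = 1 − P(K ≤ 2) = 1 − 237116119/256000000 = 18883881/256000000.

18883881/256000000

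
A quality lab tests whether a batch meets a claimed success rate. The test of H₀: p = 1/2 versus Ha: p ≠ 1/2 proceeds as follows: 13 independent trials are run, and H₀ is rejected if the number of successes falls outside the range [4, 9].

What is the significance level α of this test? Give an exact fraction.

189/2048

Under H₀, Y ~ Binomial(13, 1/2); α is the probability of landing in either tail, P(Y ≤ 3) + P(Y ≥ 10).
By symmetry, α = 2·P(Y ≤ 3) = 2·(1 + 13 + 78 + 286)/8192 = 756/8192 = 189/2048.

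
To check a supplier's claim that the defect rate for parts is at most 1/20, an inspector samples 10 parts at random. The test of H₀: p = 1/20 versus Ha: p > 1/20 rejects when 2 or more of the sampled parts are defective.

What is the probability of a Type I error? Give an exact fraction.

882056764409/10240000000000

α = P(reject H₀ | H₀ true) = P(K ≥ 2 | p = 1/20), K ~ Binomial(10, 1/20).
Computing the lower-tail complement: 1 − 9357943235591/10240000000000 = 882056764409/10240000000000.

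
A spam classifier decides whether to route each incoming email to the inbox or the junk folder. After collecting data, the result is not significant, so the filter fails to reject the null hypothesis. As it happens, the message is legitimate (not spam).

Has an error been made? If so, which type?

No error (correct decision).

The conventional null hypothesis here is that the message is legitimate (not spam).
The test retained a true H₀ — the decision matches the true state.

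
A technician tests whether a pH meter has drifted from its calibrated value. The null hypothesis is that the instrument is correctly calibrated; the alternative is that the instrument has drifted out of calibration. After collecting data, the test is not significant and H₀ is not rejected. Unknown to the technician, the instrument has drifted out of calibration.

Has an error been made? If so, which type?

H₀ was not rejected, but H₀ is actually false.
Failing to reject a false null hypothesis is a Type II error (false negative).

Type II error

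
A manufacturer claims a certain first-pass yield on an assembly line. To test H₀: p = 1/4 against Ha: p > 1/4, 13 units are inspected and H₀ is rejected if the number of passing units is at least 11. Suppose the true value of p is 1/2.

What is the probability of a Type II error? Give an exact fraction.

2025/2048

Under the alternative p = 1/2, X ~ Binomial(13, 1/2); β is the probability the test does not reject, P(X < 11).
Summing C(13,j)·(1/2)^j·(1/2)^{13-j} for j = 0..10 gives 2025/2048.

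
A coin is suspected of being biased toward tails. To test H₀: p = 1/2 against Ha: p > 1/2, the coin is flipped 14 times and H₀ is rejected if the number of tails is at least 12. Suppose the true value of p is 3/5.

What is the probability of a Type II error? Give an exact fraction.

5860647088/6103515625

β = P(fail to reject H₀ | Ha true) = P(S ≤ 11 | p = 3/5), S ~ Binomial(14, 3/5).
Adding the binomial probabilities P(S=0)+…+P(S=11) at p = 3/5 gives 5860647088/6103515625.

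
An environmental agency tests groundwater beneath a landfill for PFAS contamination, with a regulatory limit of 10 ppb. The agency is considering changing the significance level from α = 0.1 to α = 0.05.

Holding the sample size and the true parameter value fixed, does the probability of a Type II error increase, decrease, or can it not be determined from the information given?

It increases.

A smaller α moves the rejection region further into the tail. With the alternative true, more outcomes now fall outside the rejection region, so failing to reject becomes more likely.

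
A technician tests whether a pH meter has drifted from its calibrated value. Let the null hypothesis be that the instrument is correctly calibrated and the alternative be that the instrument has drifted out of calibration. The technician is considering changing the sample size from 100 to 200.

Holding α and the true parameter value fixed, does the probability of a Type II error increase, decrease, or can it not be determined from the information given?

It decreases.

A larger sample reduces the standard error, pulling the sampling distribution under Ha further from the non-rejection region.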